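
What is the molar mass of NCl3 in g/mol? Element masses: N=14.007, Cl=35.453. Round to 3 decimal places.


M = sum(count * atomic_mass) over atoms.
M = 1*14.007 + 3*35.453
M = 14.007 + 106.359
M = 120.366 g/mol, rounded to 3 dp:

120.366 g/mol


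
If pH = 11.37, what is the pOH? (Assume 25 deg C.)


At 25 deg C, pH + pOH = 14.
pOH = 14 - pH = 14 - 11.37
pOH = 2.63:

2.63


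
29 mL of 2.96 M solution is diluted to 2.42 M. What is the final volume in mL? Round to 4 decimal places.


Dilution: M1*V1 = M2*V2, solve for V2.
V2 = M1*V1 / M2
V2 = 2.96 * 29 / 2.42
V2 = 85.84 / 2.42
V2 = 35.47107438 mL, rounded to 4 dp:

35.4711 mL


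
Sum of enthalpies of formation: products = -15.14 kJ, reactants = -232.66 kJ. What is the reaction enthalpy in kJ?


dH_rxn = sum(dH_f products) - sum(dH_f reactants)
dH_rxn = -15.14 - (-232.66)
dH_rxn = 217.52 kJ:

217.52 kJ


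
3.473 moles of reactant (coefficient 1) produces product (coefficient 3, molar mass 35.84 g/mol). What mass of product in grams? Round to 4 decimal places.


Use the coefficient ratio to convert reactant moles to product moles, then multiply by the product's molar mass.
moles_P = moles_R * (coeff_P / coeff_R) = 3.473 * (3/1) = 10.419
mass_P = moles_P * M_P = 10.419 * 35.84
mass_P = 373.41696 g, rounded to 4 dp:

373.4170 g


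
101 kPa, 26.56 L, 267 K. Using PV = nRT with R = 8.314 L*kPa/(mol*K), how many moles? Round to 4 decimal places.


PV = nRT, solve for n = PV / (RT).
PV = 101 * 26.56 = 2682.56
RT = 8.314 * 267 = 2219.838
n = 2682.56 / 2219.838
n = 1.20844854 mol, rounded to 4 dp:

1.2084 mol


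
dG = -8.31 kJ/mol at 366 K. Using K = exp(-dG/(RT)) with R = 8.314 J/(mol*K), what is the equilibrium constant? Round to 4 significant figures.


dG is in kJ/mol; multiply by 1000 to match R in J/(mol*K).
RT = 8.314 * 366 = 3042.924 J/mol
exponent = -dG*1000 / (RT) = -(-8.31*1000) / 3042.924 = 2.73092591
K = exp(2.73092591)
K = 15.34709, rounded to 4 significant figures:

15.35


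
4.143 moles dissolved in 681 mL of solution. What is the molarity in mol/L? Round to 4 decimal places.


Convert volume to liters: V_L = V_mL / 1000.
V_L = 681 / 1000 = 0.681 L
M = n / V_L = 4.143 / 0.681
M = 6.08370044 mol/L, rounded to 4 dp:

6.0837 mol/L


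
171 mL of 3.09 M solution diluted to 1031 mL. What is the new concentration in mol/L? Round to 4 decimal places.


Dilution: M1*V1 = M2*V2, solve for M2.
M2 = M1*V1 / V2
M2 = 3.09 * 171 / 1031
M2 = 528.39 / 1031
M2 = 0.51250242 mol/L, rounded to 4 dp:

0.5125 mol/L


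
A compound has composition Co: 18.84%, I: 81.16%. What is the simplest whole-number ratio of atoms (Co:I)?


Assume 100 g of compound, divide each mass% by atomic mass to get moles, then normalize by the smallest to get a raw atom ratio.
Moles per 100 g: Co: 18.84/58.933 = 0.3197, I: 81.16/126.904 = 0.6395
Raw ratio (divide by min = 0.3197): Co: 1.0, I: 2.001
Multiply by 1 to clear fractions: Co: 1.0 ~= 1, I: 2.001 ~= 2
Reduce by GCD to get the simplest whole-number ratio:

1:2


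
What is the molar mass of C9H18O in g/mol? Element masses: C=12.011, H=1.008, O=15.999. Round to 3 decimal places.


M = sum(count * atomic_mass) over atoms.
M = 9*12.011 + 18*1.008 + 1*15.999
M = 108.099 + 18.144 + 15.999
M = 142.242 g/mol, rounded to 3 dp:

142.242 g/mol


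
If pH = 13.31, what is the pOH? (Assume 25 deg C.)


At 25 deg C, pH + pOH = 14.
pOH = 14 - pH = 14 - 13.31
pOH = 0.69:

0.69


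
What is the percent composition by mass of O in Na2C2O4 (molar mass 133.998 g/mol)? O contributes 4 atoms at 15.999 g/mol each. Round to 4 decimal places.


pct = 100 * (n_elem * M_elem) / M_total
mass_contribution = 4 * 15.999 = 63.996 g/mol
pct = 100 * 63.996 / 133.998
pct = 47.75892177 %, rounded to 4 dp:

47.7589 %


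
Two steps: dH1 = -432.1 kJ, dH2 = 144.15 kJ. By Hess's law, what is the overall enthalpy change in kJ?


Hess's law: enthalpy is a state function, so add the step enthalpies.
dH_total = dH1 + dH2 = -432.1 + (144.15)
dH_total = -287.95 kJ:

-287.95 kJ


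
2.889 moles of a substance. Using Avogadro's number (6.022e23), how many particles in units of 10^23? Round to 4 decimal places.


N = n * NA, then divide by 1e23 for the requested units.
N / 1e23 = n * 6.022
N / 1e23 = 2.889 * 6.022
N / 1e23 = 17.397558, rounded to 4 dp:

17.3976


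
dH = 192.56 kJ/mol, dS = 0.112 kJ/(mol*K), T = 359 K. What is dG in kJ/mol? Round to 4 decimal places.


Gibbs: dG = dH - T*dS (consistent units, dS already in kJ/(mol*K)).
T*dS = 359 * 0.112 = 40.208
dG = 192.56 - (40.208)
dG = 152.352 kJ/mol, rounded to 4 dp:

152.3520 kJ/mol


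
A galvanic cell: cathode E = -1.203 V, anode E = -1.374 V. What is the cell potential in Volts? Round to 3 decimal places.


Standard cell potential: E_cell = E_cathode - E_anode.
E_cell = -1.203 - (-1.374)
E_cell = 0.171 V, rounded to 3 dp:

0.171 V


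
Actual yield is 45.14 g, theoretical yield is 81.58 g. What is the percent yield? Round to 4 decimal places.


% yield = 100 * actual / theoretical
% yield = 100 * 45.14 / 81.58
% yield = 55.33218926 %, rounded to 4 dp:

55.3322 %


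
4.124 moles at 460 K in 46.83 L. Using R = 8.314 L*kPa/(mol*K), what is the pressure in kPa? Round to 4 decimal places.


PV = nRT, solve for P = nRT / V.
nRT = 4.124 * 8.314 * 460 = 15771.9906
P = 15771.9906 / 46.83
P = 336.79245356 kPa, rounded to 4 dp:

336.7925 kPa


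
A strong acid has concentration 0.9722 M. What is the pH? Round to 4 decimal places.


A strong acid dissociates completely, so [H+] equals the given concentration.
pH = -log10([H+]) = -log10(0.9722)
pH = 0.01224438, rounded to 4 dp:

0.0122


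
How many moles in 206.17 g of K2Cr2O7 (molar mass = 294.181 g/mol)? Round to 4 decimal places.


n = mass / M
n = 206.17 / 294.181
n = 0.70082704 mol, rounded to 4 dp:

0.7008 mol


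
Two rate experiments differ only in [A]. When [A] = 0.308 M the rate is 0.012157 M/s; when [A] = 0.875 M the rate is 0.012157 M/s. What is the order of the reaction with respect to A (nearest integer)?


Rate is proportional to [A]^n, so rate2/rate1 = ([A]2/[A]1)^n. Take logs to solve for n.
rate2/rate1 = 0.012157 / 0.012157 = 1.0
[A]2/[A]1 = 0.875 / 0.308 = 2.8409
n = ln(1.0) / ln(2.8409) = 0.0
Nearest integer order:

0


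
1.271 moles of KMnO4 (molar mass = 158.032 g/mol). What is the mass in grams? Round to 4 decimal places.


mass = n * M
mass = 1.271 * 158.032
mass = 200.858672 g, rounded to 4 dp:

200.8587 g


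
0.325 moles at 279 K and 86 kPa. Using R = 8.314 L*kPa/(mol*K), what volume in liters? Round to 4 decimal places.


PV = nRT, solve for V = nRT / P.
nRT = 0.325 * 8.314 * 279 = 753.872
V = 753.872 / 86
V = 8.76595349 L, rounded to 4 dp:

8.7660 L


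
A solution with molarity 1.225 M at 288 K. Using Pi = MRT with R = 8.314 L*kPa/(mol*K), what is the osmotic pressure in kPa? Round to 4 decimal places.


Osmotic pressure (van't Hoff): Pi = M*R*T.
RT = 8.314 * 288 = 2394.432
Pi = 1.225 * 2394.432
Pi = 2933.1792 kPa, rounded to 4 dp:

2933.1792 kPa


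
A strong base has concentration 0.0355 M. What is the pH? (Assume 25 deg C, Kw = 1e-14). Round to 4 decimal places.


A strong base dissociates completely, so [OH-] equals the given concentration.
pOH = -log10([OH-]) = -log10(0.0355) = 1.449772
pH = 14 - pOH = 14 - 1.449772
pH = 12.550228, rounded to 4 dp:

12.5502


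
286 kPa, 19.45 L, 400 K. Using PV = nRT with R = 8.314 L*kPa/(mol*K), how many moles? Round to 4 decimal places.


PV = nRT, solve for n = PV / (RT).
PV = 286 * 19.45 = 5562.7
RT = 8.314 * 400 = 3325.6
n = 5562.7 / 3325.6
n = 1.67269064 mol, rounded to 4 dp:

1.6727 mol


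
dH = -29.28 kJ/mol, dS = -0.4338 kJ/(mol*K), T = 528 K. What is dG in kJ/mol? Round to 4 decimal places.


Gibbs: dG = dH - T*dS (consistent units, dS already in kJ/(mol*K)).
T*dS = 528 * -0.4338 = -229.0464
dG = -29.28 - (-229.0464)
dG = 199.7664 kJ/mol, rounded to 4 dp:

199.7664 kJ/mol


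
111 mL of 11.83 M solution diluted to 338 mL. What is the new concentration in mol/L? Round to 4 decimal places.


Dilution: M1*V1 = M2*V2, solve for M2.
M2 = M1*V1 / V2
M2 = 11.83 * 111 / 338
M2 = 1313.13 / 338
M2 = 3.885 mol/L, rounded to 4 dp:

3.8850 mol/L


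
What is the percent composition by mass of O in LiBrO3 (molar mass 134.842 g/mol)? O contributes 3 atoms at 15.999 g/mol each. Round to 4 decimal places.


pct = 100 * (n_elem * M_elem) / M_total
mass_contribution = 3 * 15.999 = 47.997 g/mol
pct = 100 * 47.997 / 134.842
pct = 35.59499266 %, rounded to 4 dp:

35.5950 %


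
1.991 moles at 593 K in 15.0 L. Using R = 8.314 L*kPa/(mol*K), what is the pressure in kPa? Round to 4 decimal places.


PV = nRT, solve for P = nRT / V.
nRT = 1.991 * 8.314 * 593 = 9816.0322
P = 9816.0322 / 15.0
P = 654.40214667 kPa, rounded to 4 dp:

654.4021 kPa


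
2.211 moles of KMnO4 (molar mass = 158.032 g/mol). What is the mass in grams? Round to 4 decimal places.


mass = n * M
mass = 2.211 * 158.032
mass = 349.408752 g, rounded to 4 dp:

349.4088 g


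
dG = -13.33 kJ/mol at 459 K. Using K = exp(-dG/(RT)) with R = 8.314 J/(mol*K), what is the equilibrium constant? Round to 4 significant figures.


dG is in kJ/mol; multiply by 1000 to match R in J/(mol*K).
RT = 8.314 * 459 = 3816.126 J/mol
exponent = -dG*1000 / (RT) = -(-13.33*1000) / 3816.126 = 3.49307125
K = exp(3.49307125)
K = 32.886796, rounded to 4 significant figures:

32.89


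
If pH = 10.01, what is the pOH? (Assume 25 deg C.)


At 25 deg C, pH + pOH = 14.
pOH = 14 - pH = 14 - 10.01
pOH = 3.99:

3.99


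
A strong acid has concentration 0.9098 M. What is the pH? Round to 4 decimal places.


A strong acid dissociates completely, so [H+] equals the given concentration.
pH = -log10([H+]) = -log10(0.9098)
pH = 0.04105407, rounded to 4 dp:

0.0411


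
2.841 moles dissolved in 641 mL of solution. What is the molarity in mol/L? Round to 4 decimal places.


Convert volume to liters: V_L = V_mL / 1000.
V_L = 641 / 1000 = 0.641 L
M = n / V_L = 2.841 / 0.641
M = 4.43213729 mol/L, rounded to 4 dp:

4.4321 mol/L


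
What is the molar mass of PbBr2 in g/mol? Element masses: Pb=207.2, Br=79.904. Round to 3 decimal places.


M = sum(count * atomic_mass) over atoms.
M = 1*207.2 + 2*79.904
M = 207.2 + 159.808
M = 367.008 g/mol, rounded to 3 dp:

367.008 g/mol


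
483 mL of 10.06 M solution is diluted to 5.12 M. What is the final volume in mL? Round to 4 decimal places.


Dilution: M1*V1 = M2*V2, solve for V2.
V2 = M1*V1 / M2
V2 = 10.06 * 483 / 5.12
V2 = 4858.98 / 5.12
V2 = 949.01953125 mL, rounded to 4 dp:

949.0195 mL


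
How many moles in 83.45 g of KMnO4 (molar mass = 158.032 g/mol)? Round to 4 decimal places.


n = mass / M
n = 83.45 / 158.032
n = 0.52805761 mol, rounded to 4 dp:

0.5281 mol


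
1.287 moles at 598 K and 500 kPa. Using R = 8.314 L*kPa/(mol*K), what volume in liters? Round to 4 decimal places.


PV = nRT, solve for V = nRT / P.
nRT = 1.287 * 8.314 * 598 = 6398.6706
V = 6398.6706 / 500
V = 12.7973412 L, rounded to 4 dp:

12.7973 L


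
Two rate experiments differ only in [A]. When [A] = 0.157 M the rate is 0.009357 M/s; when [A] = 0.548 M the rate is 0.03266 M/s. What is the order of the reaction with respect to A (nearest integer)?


Rate is proportional to [A]^n, so rate2/rate1 = ([A]2/[A]1)^n. Take logs to solve for n.
rate2/rate1 = 0.03266 / 0.009357 = 3.4904
[A]2/[A]1 = 0.548 / 0.157 = 3.4904
n = ln(3.4904) / ln(3.4904) = 1.0
Nearest integer order:

1


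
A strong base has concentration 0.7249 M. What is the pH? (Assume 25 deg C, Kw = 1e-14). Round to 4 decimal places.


A strong base dissociates completely, so [OH-] equals the given concentration.
pOH = -log10([OH-]) = -log10(0.7249) = 0.139722
pH = 14 - pOH = 14 - 0.139722
pH = 13.860278, rounded to 4 dp:

13.8603


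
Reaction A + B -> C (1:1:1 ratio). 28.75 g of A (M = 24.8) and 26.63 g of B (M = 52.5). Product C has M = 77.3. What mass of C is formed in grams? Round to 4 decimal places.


Find moles of each reactant; the smaller value is the limiting reagent in a 1:1:1 reaction, so moles_C equals moles of the limiter.
n_A = mass_A / M_A = 28.75 / 24.8 = 1.159274 mol
n_B = mass_B / M_B = 26.63 / 52.5 = 0.507238 mol
Limiting reagent: B (smaller), n_limiting = 0.507238 mol
mass_C = n_limiting * M_C = 0.507238 * 77.3
mass_C = 39.2094974 g, rounded to 4 dp:

39.2095 g


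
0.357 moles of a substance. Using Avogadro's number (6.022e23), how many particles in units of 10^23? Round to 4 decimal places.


N = n * NA, then divide by 1e23 for the requested units.
N / 1e23 = n * 6.022
N / 1e23 = 0.357 * 6.022
N / 1e23 = 2.149854, rounded to 4 dp:

2.1499


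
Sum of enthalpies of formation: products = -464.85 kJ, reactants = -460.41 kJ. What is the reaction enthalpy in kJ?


dH_rxn = sum(dH_f products) - sum(dH_f reactants)
dH_rxn = -464.85 - (-460.41)
dH_rxn = -4.44 kJ:

-4.44 kJ


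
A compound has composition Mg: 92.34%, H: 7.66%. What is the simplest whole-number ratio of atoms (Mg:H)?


Assume 100 g of compound, divide each mass% by atomic mass to get moles, then normalize by the smallest to get a raw atom ratio.
Moles per 100 g: Mg: 92.34/24.305 = 3.7992, H: 7.66/1.008 = 7.5992
Raw ratio (divide by min = 3.7992): Mg: 1.0, H: 2.0
Multiply by 1 to clear fractions: Mg: 1.0 ~= 1, H: 2.0 ~= 2
Reduce by GCD to get the simplest whole-number ratio:

1:2


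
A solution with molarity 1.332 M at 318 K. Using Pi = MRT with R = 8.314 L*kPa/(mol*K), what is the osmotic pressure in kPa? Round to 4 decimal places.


Osmotic pressure (van't Hoff): Pi = M*R*T.
RT = 8.314 * 318 = 2643.852
Pi = 1.332 * 2643.852
Pi = 3521.610864 kPa, rounded to 4 dp:

3521.6109 kPa


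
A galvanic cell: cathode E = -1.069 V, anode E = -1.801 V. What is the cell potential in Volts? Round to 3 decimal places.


Standard cell potential: E_cell = E_cathode - E_anode.
E_cell = -1.069 - (-1.801)
E_cell = 0.732 V, rounded to 3 dp:

0.732 V


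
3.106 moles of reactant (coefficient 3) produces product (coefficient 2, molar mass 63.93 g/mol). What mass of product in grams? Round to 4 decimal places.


Use the coefficient ratio to convert reactant moles to product moles, then multiply by the product's molar mass.
moles_P = moles_R * (coeff_P / coeff_R) = 3.106 * (2/3) = 2.070667
mass_P = moles_P * M_P = 2.070667 * 63.93
mass_P = 132.37774131 g, rounded to 4 dp:

132.3777 g


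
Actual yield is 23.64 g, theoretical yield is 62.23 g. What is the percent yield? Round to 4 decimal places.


% yield = 100 * actual / theoretical
% yield = 100 * 23.64 / 62.23
% yield = 37.98810863 %, rounded to 4 dp:

37.9881 %


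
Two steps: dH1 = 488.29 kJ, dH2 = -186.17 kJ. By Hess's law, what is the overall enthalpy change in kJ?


Hess's law: enthalpy is a state function, so add the step enthalpies.
dH_total = dH1 + dH2 = 488.29 + (-186.17)
dH_total = 302.12 kJ:

302.12 kJ


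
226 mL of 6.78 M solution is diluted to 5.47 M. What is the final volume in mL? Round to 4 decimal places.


Dilution: M1*V1 = M2*V2, solve for V2.
V2 = M1*V1 / M2
V2 = 6.78 * 226 / 5.47
V2 = 1532.28 / 5.47
V2 = 280.12431444 mL, rounded to 4 dp:

280.1243 mL


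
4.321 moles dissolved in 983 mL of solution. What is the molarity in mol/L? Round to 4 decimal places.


Convert volume to liters: V_L = V_mL / 1000.
V_L = 983 / 1000 = 0.983 L
M = n / V_L = 4.321 / 0.983
M = 4.39572737 mol/L, rounded to 4 dp:

4.3957 mol/L


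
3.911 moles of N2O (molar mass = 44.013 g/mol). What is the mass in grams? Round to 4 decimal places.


mass = n * M
mass = 3.911 * 44.013
mass = 172.134843 g, rounded to 4 dp:

172.1348 g


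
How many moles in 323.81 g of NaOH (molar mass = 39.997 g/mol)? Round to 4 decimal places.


n = mass / M
n = 323.81 / 39.997
n = 8.09585719 mol, rounded to 4 dp:

8.0959 mol


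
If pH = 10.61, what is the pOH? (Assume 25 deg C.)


At 25 deg C, pH + pOH = 14.
pOH = 14 - pH = 14 - 10.61
pOH = 3.39:

3.39


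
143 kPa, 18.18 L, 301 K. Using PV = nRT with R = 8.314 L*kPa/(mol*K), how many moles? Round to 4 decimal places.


PV = nRT, solve for n = PV / (RT).
PV = 143 * 18.18 = 2599.74
RT = 8.314 * 301 = 2502.514
n = 2599.74 / 2502.514
n = 1.03885133 mol, rounded to 4 dp:

1.0389 mol


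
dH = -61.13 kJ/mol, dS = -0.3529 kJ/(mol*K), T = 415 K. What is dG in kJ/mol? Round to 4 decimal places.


Gibbs: dG = dH - T*dS (consistent units, dS already in kJ/(mol*K)).
T*dS = 415 * -0.3529 = -146.4535
dG = -61.13 - (-146.4535)
dG = 85.3235 kJ/mol, rounded to 4 dp:

85.3235 kJ/mol


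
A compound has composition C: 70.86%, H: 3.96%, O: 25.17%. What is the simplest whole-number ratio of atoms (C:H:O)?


Assume 100 g of compound, divide each mass% by atomic mass to get moles, then normalize by the smallest to get a raw atom ratio.
Moles per 100 g: C: 70.86/12.011 = 5.8996, H: 3.96/1.008 = 3.9286, O: 25.17/15.999 = 1.5732
Raw ratio (divide by min = 1.5732): C: 3.75, H: 2.497, O: 1.0
Multiply by 4 to clear fractions: C: 15.0 ~= 15, H: 9.989 ~= 10, O: 4.0 ~= 4
Reduce by GCD to get the simplest whole-number ratio:

15:10:4


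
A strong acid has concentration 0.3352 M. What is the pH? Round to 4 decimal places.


A strong acid dissociates completely, so [H+] equals the given concentration.
pH = -log10([H+]) = -log10(0.3352)
pH = 0.47469599, rounded to 4 dp:

0.4747


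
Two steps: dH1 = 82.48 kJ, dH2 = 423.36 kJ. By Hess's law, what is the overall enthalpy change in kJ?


Hess's law: enthalpy is a state function, so add the step enthalpies.
dH_total = dH1 + dH2 = 82.48 + (423.36)
dH_total = 505.84 kJ:

505.84 kJ


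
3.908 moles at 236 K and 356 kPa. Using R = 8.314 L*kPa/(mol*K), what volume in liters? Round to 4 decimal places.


PV = nRT, solve for V = nRT / P.
nRT = 3.908 * 8.314 * 236 = 7667.9024
V = 7667.9024 / 356
V = 21.53905169 L, rounded to 4 dp:

21.5391 L


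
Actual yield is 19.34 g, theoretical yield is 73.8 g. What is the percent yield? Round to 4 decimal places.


% yield = 100 * actual / theoretical
% yield = 100 * 19.34 / 73.8
% yield = 26.20596206 %, rounded to 4 dp:

26.2060 %


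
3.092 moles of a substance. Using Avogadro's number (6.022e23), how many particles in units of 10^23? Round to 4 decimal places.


N = n * NA, then divide by 1e23 for the requested units.
N / 1e23 = n * 6.022
N / 1e23 = 3.092 * 6.022
N / 1e23 = 18.620024, rounded to 4 dp:

18.6200


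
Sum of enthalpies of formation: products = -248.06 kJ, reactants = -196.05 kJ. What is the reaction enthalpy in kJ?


dH_rxn = sum(dH_f products) - sum(dH_f reactants)
dH_rxn = -248.06 - (-196.05)
dH_rxn = -52.01 kJ:

-52.01 kJ


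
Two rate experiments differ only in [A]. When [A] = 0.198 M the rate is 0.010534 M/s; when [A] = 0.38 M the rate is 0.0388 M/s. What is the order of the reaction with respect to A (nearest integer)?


Rate is proportional to [A]^n, so rate2/rate1 = ([A]2/[A]1)^n. Take logs to solve for n.
rate2/rate1 = 0.0388 / 0.010534 = 3.6833
[A]2/[A]1 = 0.38 / 0.198 = 1.9192
n = ln(3.6833) / ln(1.9192) = 2.0
Nearest integer order:

2


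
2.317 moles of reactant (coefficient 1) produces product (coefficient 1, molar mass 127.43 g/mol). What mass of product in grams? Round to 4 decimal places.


Use the coefficient ratio to convert reactant moles to product moles, then multiply by the product's molar mass.
moles_P = moles_R * (coeff_P / coeff_R) = 2.317 * (1/1) = 2.317
mass_P = moles_P * M_P = 2.317 * 127.43
mass_P = 295.25531 g, rounded to 4 dp:

295.2553 g


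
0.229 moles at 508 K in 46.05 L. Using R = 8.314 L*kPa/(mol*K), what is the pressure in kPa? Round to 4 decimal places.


PV = nRT, solve for P = nRT / V.
nRT = 0.229 * 8.314 * 508 = 967.1842
P = 967.1842 / 46.05
P = 21.00291422 kPa, rounded to 4 dp:

21.0029 kPa


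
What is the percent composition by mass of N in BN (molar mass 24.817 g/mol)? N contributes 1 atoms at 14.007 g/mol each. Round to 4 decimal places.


pct = 100 * (n_elem * M_elem) / M_total
mass_contribution = 1 * 14.007 = 14.007 g/mol
pct = 100 * 14.007 / 24.817
pct = 56.44114921 %, rounded to 4 dp:

56.4411 %


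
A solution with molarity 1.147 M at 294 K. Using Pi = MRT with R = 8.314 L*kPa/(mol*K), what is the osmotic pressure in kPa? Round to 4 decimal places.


Osmotic pressure (van't Hoff): Pi = M*R*T.
RT = 8.314 * 294 = 2444.316
Pi = 1.147 * 2444.316
Pi = 2803.630452 kPa, rounded to 4 dp:

2803.6305 kPa


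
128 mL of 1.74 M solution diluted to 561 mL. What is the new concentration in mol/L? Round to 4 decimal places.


Dilution: M1*V1 = M2*V2, solve for M2.
M2 = M1*V1 / V2
M2 = 1.74 * 128 / 561
M2 = 222.72 / 561
M2 = 0.39700535 mol/L, rounded to 4 dp:

0.3970 mol/L


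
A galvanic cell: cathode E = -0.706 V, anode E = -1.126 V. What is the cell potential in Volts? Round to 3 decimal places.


Standard cell potential: E_cell = E_cathode - E_anode.
E_cell = -0.706 - (-1.126)
E_cell = 0.42 V, rounded to 3 dp:

0.420 V


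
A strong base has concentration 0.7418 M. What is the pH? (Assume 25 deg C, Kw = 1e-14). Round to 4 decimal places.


A strong base dissociates completely, so [OH-] equals the given concentration.
pOH = -log10([OH-]) = -log10(0.7418) = 0.129713
pH = 14 - pOH = 14 - 0.129713
pH = 13.870287, rounded to 4 dp:

13.8703


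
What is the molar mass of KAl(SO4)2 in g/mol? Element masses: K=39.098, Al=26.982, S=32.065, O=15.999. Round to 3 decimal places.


M = sum(count * atomic_mass) over atoms.
M = 1*39.098 + 1*26.982 + 2*32.065 + 8*15.999
M = 39.098 + 26.982 + 64.13 + 127.992
M = 258.202 g/mol, rounded to 3 dp:

258.202 g/mol


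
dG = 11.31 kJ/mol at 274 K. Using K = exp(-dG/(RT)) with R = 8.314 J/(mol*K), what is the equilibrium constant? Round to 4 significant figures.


dG is in kJ/mol; multiply by 1000 to match R in J/(mol*K).
RT = 8.314 * 274 = 2278.036 J/mol
exponent = -dG*1000 / (RT) = -(11.31*1000) / 2278.036 = -4.96480301
K = exp(-4.96480301)
K = 0.0069793254, rounded to 4 significant figures:

0.006979


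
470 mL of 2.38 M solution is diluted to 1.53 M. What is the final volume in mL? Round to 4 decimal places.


Dilution: M1*V1 = M2*V2, solve for V2.
V2 = M1*V1 / M2
V2 = 2.38 * 470 / 1.53
V2 = 1118.6 / 1.53
V2 = 731.11111111 mL, rounded to 4 dp:

731.1111 mL


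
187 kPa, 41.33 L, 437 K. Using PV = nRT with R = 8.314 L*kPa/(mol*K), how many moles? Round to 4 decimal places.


PV = nRT, solve for n = PV / (RT).
PV = 187 * 41.33 = 7728.71
RT = 8.314 * 437 = 3633.218
n = 7728.71 / 3633.218
n = 2.12723541 mol, rounded to 4 dp:

2.1272 mol


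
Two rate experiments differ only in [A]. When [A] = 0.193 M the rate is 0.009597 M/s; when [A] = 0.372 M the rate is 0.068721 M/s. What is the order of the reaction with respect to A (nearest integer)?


Rate is proportional to [A]^n, so rate2/rate1 = ([A]2/[A]1)^n. Take logs to solve for n.
rate2/rate1 = 0.068721 / 0.009597 = 7.1607
[A]2/[A]1 = 0.372 / 0.193 = 1.9275
n = ln(7.1607) / ln(1.9275) = 3.0
Nearest integer order:

3


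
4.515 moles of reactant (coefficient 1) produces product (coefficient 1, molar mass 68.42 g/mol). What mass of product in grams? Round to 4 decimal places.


Use the coefficient ratio to convert reactant moles to product moles, then multiply by the product's molar mass.
moles_P = moles_R * (coeff_P / coeff_R) = 4.515 * (1/1) = 4.515
mass_P = moles_P * M_P = 4.515 * 68.42
mass_P = 308.9163 g, rounded to 4 dp:

308.9163 g


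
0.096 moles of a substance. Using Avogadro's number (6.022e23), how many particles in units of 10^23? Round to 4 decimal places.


N = n * NA, then divide by 1e23 for the requested units.
N / 1e23 = n * 6.022
N / 1e23 = 0.096 * 6.022
N / 1e23 = 0.578112, rounded to 4 dp:

0.5781


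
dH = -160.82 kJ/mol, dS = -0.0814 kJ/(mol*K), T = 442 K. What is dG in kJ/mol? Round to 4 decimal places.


Gibbs: dG = dH - T*dS (consistent units, dS already in kJ/(mol*K)).
T*dS = 442 * -0.0814 = -35.9788
dG = -160.82 - (-35.9788)
dG = -124.8412 kJ/mol, rounded to 4 dp:

-124.8412 kJ/mol


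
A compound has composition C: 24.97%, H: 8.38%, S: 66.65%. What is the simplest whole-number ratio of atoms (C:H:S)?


Assume 100 g of compound, divide each mass% by atomic mass to get moles, then normalize by the smallest to get a raw atom ratio.
Moles per 100 g: C: 24.97/12.011 = 2.0789, H: 8.38/1.008 = 8.3135, S: 66.65/32.065 = 2.0786
Raw ratio (divide by min = 2.0786): C: 1.0, H: 4.0, S: 1.0
Multiply by 1 to clear fractions: C: 1.0 ~= 1, H: 4.0 ~= 4, S: 1.0 ~= 1
Reduce by GCD to get the simplest whole-number ratio:

1:4:1


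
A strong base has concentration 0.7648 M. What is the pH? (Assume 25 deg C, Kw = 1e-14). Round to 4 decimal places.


A strong base dissociates completely, so [OH-] equals the given concentration.
pOH = -log10([OH-]) = -log10(0.7648) = 0.116452
pH = 14 - pOH = 14 - 0.116452
pH = 13.883548, rounded to 4 dp:

13.8835


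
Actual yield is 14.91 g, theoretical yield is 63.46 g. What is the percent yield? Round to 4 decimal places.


% yield = 100 * actual / theoretical
% yield = 100 * 14.91 / 63.46
% yield = 23.49511503 %, rounded to 4 dp:

23.4951 %


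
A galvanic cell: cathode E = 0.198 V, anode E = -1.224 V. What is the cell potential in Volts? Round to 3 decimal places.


Standard cell potential: E_cell = E_cathode - E_anode.
E_cell = 0.198 - (-1.224)
E_cell = 1.422 V, rounded to 3 dp:

1.422 V


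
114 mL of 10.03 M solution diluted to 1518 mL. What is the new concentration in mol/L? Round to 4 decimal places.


Dilution: M1*V1 = M2*V2, solve for M2.
M2 = M1*V1 / V2
M2 = 10.03 * 114 / 1518
M2 = 1143.42 / 1518
M2 = 0.75324111 mol/L, rounded to 4 dp:

0.7532 mol/L


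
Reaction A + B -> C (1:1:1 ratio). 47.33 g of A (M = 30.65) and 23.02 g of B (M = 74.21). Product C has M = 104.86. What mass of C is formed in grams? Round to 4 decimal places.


Find moles of each reactant; the smaller value is the limiting reagent in a 1:1:1 reaction, so moles_C equals moles of the limiter.
n_A = mass_A / M_A = 47.33 / 30.65 = 1.544209 mol
n_B = mass_B / M_B = 23.02 / 74.21 = 0.310201 mol
Limiting reagent: B (smaller), n_limiting = 0.310201 mol
mass_C = n_limiting * M_C = 0.310201 * 104.86
mass_C = 32.52767686 g, rounded to 4 dp:

32.5277 g


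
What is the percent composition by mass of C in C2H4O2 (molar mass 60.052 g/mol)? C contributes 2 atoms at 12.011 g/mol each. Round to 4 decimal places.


pct = 100 * (n_elem * M_elem) / M_total
mass_contribution = 2 * 12.011 = 24.022 g/mol
pct = 100 * 24.022 / 60.052
pct = 40.00199827 %, rounded to 4 dp:

40.0020 %


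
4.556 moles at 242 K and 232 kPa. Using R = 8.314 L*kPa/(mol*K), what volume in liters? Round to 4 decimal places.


PV = nRT, solve for V = nRT / P.
nRT = 4.556 * 8.314 * 242 = 9166.6173
V = 9166.6173 / 232
V = 39.51128147 L, rounded to 4 dp:

39.5113 L


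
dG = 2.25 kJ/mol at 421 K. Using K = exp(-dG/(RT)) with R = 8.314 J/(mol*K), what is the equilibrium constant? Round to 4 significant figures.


dG is in kJ/mol; multiply by 1000 to match R in J/(mol*K).
RT = 8.314 * 421 = 3500.194 J/mol
exponent = -dG*1000 / (RT) = -(2.25*1000) / 3500.194 = -0.64282151
K = exp(-0.64282151)
K = 0.52580676, rounded to 4 significant figures:

0.5258


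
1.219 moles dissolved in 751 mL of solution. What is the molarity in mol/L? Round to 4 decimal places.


Convert volume to liters: V_L = V_mL / 1000.
V_L = 751 / 1000 = 0.751 L
M = n / V_L = 1.219 / 0.751
M = 1.62316911 mol/L, rounded to 4 dp:

1.6232 mol/L


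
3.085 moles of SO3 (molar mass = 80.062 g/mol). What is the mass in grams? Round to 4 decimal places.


mass = n * M
mass = 3.085 * 80.062
mass = 246.99127 g, rounded to 4 dp:

246.9913 g


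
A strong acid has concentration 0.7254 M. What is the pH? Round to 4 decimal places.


A strong acid dissociates completely, so [H+] equals the given concentration.
pH = -log10([H+]) = -log10(0.7254)
pH = 0.13942245, rounded to 4 dp:

0.1394


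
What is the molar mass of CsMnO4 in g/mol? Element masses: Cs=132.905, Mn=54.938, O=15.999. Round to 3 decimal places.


M = sum(count * atomic_mass) over atoms.
M = 1*132.905 + 1*54.938 + 4*15.999
M = 132.905 + 54.938 + 63.996
M = 251.839 g/mol, rounded to 3 dp:

251.839 g/mol


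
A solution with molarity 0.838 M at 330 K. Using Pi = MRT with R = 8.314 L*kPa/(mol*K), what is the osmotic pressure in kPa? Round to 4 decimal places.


Osmotic pressure (van't Hoff): Pi = M*R*T.
RT = 8.314 * 330 = 2743.62
Pi = 0.838 * 2743.62
Pi = 2299.15356 kPa, rounded to 4 dp:

2299.1536 kPa


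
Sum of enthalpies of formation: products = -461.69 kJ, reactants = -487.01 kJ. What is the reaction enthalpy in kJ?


dH_rxn = sum(dH_f products) - sum(dH_f reactants)
dH_rxn = -461.69 - (-487.01)
dH_rxn = 25.32 kJ:

25.32 kJ


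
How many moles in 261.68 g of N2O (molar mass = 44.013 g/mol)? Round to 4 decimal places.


n = mass / M
n = 261.68 / 44.013
n = 5.9455161 mol, rounded to 4 dp:

5.9455 mol


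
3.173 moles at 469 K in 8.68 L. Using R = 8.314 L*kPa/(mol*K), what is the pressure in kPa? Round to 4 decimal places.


PV = nRT, solve for P = nRT / V.
nRT = 3.173 * 8.314 * 469 = 12372.371
P = 12372.371 / 8.68
P = 1425.38836406 kPa, rounded to 4 dp:

1425.3884 kPa


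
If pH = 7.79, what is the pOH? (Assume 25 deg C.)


At 25 deg C, pH + pOH = 14.
pOH = 14 - pH = 14 - 7.79
pOH = 6.21:

6.21


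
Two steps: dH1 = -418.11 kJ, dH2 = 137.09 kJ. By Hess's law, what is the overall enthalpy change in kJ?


Hess's law: enthalpy is a state function, so add the step enthalpies.
dH_total = dH1 + dH2 = -418.11 + (137.09)
dH_total = -281.02 kJ:

-281.02 kJ


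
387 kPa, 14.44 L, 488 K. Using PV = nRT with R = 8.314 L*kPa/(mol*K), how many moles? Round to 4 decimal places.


PV = nRT, solve for n = PV / (RT).
PV = 387 * 14.44 = 5588.28
RT = 8.314 * 488 = 4057.232
n = 5588.28 / 4057.232
n = 1.37736269 mol, rounded to 4 dp:

1.3774 mol


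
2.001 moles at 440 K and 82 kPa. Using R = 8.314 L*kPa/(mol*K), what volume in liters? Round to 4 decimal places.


PV = nRT, solve for V = nRT / P.
nRT = 2.001 * 8.314 * 440 = 7319.9782
V = 7319.9782 / 82
V = 89.26802683 L, rounded to 4 dp:

89.2680 L


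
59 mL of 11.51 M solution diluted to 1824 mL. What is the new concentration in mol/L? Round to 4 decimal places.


Dilution: M1*V1 = M2*V2, solve for M2.
M2 = M1*V1 / V2
M2 = 11.51 * 59 / 1824
M2 = 679.09 / 1824
M2 = 0.37230811 mol/L, rounded to 4 dp:

0.3723 mol/L


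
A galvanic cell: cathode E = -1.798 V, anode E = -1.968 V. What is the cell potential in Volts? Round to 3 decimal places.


Standard cell potential: E_cell = E_cathode - E_anode.
E_cell = -1.798 - (-1.968)
E_cell = 0.17 V, rounded to 3 dp:

0.170 V


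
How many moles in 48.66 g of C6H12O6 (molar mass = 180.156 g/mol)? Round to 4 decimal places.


n = mass / M
n = 48.66 / 180.156
n = 0.27009925 mol, rounded to 4 dp:

0.2701 mol


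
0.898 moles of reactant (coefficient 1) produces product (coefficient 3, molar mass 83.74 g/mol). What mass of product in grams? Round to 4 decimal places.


Use the coefficient ratio to convert reactant moles to product moles, then multiply by the product's molar mass.
moles_P = moles_R * (coeff_P / coeff_R) = 0.898 * (3/1) = 2.694
mass_P = moles_P * M_P = 2.694 * 83.74
mass_P = 225.59556 g, rounded to 4 dp:

225.5956 g


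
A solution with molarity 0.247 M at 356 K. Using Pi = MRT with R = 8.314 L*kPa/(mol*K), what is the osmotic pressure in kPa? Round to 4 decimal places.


Osmotic pressure (van't Hoff): Pi = M*R*T.
RT = 8.314 * 356 = 2959.784
Pi = 0.247 * 2959.784
Pi = 731.066648 kPa, rounded to 4 dp:

731.0666 kPa


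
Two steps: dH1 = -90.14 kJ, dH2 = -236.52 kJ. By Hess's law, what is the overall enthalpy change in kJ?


Hess's law: enthalpy is a state function, so add the step enthalpies.
dH_total = dH1 + dH2 = -90.14 + (-236.52)
dH_total = -326.66 kJ:

-326.66 kJ


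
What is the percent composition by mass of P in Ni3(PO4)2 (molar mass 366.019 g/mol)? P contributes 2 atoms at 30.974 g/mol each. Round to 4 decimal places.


pct = 100 * (n_elem * M_elem) / M_total
mass_contribution = 2 * 30.974 = 61.948 g/mol
pct = 100 * 61.948 / 366.019
pct = 16.92480445 %, rounded to 4 dp:

16.9248 %


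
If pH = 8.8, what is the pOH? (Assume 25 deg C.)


At 25 deg C, pH + pOH = 14.
pOH = 14 - pH = 14 - 8.8
pOH = 5.2:

5.20


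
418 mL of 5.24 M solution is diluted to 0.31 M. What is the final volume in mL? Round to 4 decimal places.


Dilution: M1*V1 = M2*V2, solve for V2.
V2 = M1*V1 / M2
V2 = 5.24 * 418 / 0.31
V2 = 2190.32 / 0.31
V2 = 7065.5483871 mL, rounded to 4 dp:

7065.5484 mL


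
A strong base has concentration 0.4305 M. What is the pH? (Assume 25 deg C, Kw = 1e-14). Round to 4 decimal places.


A strong base dissociates completely, so [OH-] equals the given concentration.
pOH = -log10([OH-]) = -log10(0.4305) = 0.366027
pH = 14 - pOH = 14 - 0.366027
pH = 13.633973, rounded to 4 dp:

13.6340


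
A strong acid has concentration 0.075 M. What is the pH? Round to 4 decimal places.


A strong acid dissociates completely, so [H+] equals the given concentration.
pH = -log10([H+]) = -log10(0.075)
pH = 1.12493874, rounded to 4 dp:

1.1249


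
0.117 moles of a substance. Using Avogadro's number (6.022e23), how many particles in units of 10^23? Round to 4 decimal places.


N = n * NA, then divide by 1e23 for the requested units.
N / 1e23 = n * 6.022
N / 1e23 = 0.117 * 6.022
N / 1e23 = 0.704574, rounded to 4 dp:

0.7046


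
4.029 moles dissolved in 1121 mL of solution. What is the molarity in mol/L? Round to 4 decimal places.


Convert volume to liters: V_L = V_mL / 1000.
V_L = 1121 / 1000 = 1.121 L
M = n / V_L = 4.029 / 1.121
M = 3.5941124 mol/L, rounded to 4 dp:

3.5941 mol/L


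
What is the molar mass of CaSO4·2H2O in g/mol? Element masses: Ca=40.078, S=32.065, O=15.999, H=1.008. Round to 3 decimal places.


M = sum(count * atomic_mass) over atoms.
M = 1*40.078 + 1*32.065 + 6*15.999 + 4*1.008
M = 40.078 + 32.065 + 95.994 + 4.032
M = 172.169 g/mol, rounded to 3 dp:

172.169 g/mol


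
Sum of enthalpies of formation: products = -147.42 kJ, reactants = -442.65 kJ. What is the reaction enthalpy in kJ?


dH_rxn = sum(dH_f products) - sum(dH_f reactants)
dH_rxn = -147.42 - (-442.65)
dH_rxn = 295.23 kJ:

295.23 kJ


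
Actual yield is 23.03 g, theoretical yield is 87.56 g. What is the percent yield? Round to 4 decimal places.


% yield = 100 * actual / theoretical
% yield = 100 * 23.03 / 87.56
% yield = 26.30196437 %, rounded to 4 dp:

26.3020 %


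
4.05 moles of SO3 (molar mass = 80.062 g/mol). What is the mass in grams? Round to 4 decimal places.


mass = n * M
mass = 4.05 * 80.062
mass = 324.2511 g, rounded to 4 dp:

324.2511 g


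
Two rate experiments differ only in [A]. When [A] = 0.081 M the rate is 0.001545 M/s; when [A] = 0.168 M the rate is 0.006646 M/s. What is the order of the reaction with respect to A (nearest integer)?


Rate is proportional to [A]^n, so rate2/rate1 = ([A]2/[A]1)^n. Take logs to solve for n.
rate2/rate1 = 0.006646 / 0.001545 = 4.3016
[A]2/[A]1 = 0.168 / 0.081 = 2.0741
n = ln(4.3016) / ln(2.0741) = 2.0
Nearest integer order:

2


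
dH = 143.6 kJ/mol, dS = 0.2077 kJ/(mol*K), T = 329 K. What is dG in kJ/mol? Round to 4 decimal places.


Gibbs: dG = dH - T*dS (consistent units, dS already in kJ/(mol*K)).
T*dS = 329 * 0.2077 = 68.3333
dG = 143.6 - (68.3333)
dG = 75.2667 kJ/mol, rounded to 4 dp:

75.2667 kJ/mol


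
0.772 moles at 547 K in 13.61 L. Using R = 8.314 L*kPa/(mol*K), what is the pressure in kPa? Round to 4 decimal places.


PV = nRT, solve for P = nRT / V.
nRT = 0.772 * 8.314 * 547 = 3510.8692
P = 3510.8692 / 13.61
P = 257.96246877 kPa, rounded to 4 dp:

257.9625 kPa


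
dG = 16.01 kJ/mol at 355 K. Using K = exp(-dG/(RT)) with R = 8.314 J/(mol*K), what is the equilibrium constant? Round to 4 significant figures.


dG is in kJ/mol; multiply by 1000 to match R in J/(mol*K).
RT = 8.314 * 355 = 2951.47 J/mol
exponent = -dG*1000 / (RT) = -(16.01*1000) / 2951.47 = -5.42441563
K = exp(-5.42441563)
K = 0.0044076411, rounded to 4 significant figures:

0.004408


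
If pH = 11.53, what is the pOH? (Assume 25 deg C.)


At 25 deg C, pH + pOH = 14.
pOH = 14 - pH = 14 - 11.53
pOH = 2.47:

2.47


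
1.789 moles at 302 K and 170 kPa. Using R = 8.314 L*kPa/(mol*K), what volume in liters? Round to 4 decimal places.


PV = nRT, solve for V = nRT / P.
nRT = 1.789 * 8.314 * 302 = 4491.8713
V = 4491.8713 / 170
V = 26.42277235 L, rounded to 4 dp:

26.4228 L


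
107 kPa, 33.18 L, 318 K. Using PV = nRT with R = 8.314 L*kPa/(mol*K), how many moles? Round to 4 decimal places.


PV = nRT, solve for n = PV / (RT).
PV = 107 * 33.18 = 3550.26
RT = 8.314 * 318 = 2643.852
n = 3550.26 / 2643.852
n = 1.34283613 mol, rounded to 4 dp:

1.3428 mol


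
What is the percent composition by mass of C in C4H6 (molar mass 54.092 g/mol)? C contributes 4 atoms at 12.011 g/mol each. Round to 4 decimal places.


pct = 100 * (n_elem * M_elem) / M_total
mass_contribution = 4 * 12.011 = 48.044 g/mol
pct = 100 * 48.044 / 54.092
pct = 88.81904903 %, rounded to 4 dp:

88.8190 %


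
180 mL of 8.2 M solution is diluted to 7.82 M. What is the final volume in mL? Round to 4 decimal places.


Dilution: M1*V1 = M2*V2, solve for V2.
V2 = M1*V1 / M2
V2 = 8.2 * 180 / 7.82
V2 = 1476.0 / 7.82
V2 = 188.74680307 mL, rounded to 4 dp:

188.7468 mL


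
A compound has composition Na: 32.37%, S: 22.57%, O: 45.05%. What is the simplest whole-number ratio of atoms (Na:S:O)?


Assume 100 g of compound, divide each mass% by atomic mass to get moles, then normalize by the smallest to get a raw atom ratio.
Moles per 100 g: Na: 32.37/22.99 = 1.408, S: 22.57/32.065 = 0.7039, O: 45.05/15.999 = 2.8158
Raw ratio (divide by min = 0.7039): Na: 2.0, S: 1.0, O: 4.0
Multiply by 1 to clear fractions: Na: 2.0 ~= 2, S: 1.0 ~= 1, O: 4.0 ~= 4
Reduce by GCD to get the simplest whole-number ratio:

2:1:4


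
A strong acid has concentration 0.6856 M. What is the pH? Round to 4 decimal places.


A strong acid dissociates completely, so [H+] equals the given concentration.
pH = -log10([H+]) = -log10(0.6856)
pH = 0.16392919, rounded to 4 dp:

0.1639


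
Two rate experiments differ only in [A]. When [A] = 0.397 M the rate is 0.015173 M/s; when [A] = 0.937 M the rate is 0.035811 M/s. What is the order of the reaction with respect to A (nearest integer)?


Rate is proportional to [A]^n, so rate2/rate1 = ([A]2/[A]1)^n. Take logs to solve for n.
rate2/rate1 = 0.035811 / 0.015173 = 2.3602
[A]2/[A]1 = 0.937 / 0.397 = 2.3602
n = ln(2.3602) / ln(2.3602) = 1.0
Nearest integer order:

1


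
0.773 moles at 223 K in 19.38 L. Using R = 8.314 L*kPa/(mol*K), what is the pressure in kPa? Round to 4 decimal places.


PV = nRT, solve for P = nRT / V.
nRT = 0.773 * 8.314 * 223 = 1433.159
P = 1433.159 / 19.38
P = 73.9504128 kPa, rounded to 4 dp:

73.9504 kPa


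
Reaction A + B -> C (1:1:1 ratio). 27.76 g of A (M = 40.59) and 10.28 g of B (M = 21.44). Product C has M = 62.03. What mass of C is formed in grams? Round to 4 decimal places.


Find moles of each reactant; the smaller value is the limiting reagent in a 1:1:1 reaction, so moles_C equals moles of the limiter.
n_A = mass_A / M_A = 27.76 / 40.59 = 0.683912 mol
n_B = mass_B / M_B = 10.28 / 21.44 = 0.479478 mol
Limiting reagent: B (smaller), n_limiting = 0.479478 mol
mass_C = n_limiting * M_C = 0.479478 * 62.03
mass_C = 29.74202034 g, rounded to 4 dp:

29.7420 g


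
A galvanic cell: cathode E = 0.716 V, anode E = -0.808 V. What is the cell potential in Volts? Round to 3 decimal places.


Standard cell potential: E_cell = E_cathode - E_anode.
E_cell = 0.716 - (-0.808)
E_cell = 1.524 V, rounded to 3 dp:

1.524 V


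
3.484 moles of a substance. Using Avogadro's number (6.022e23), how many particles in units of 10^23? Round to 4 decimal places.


N = n * NA, then divide by 1e23 for the requested units.
N / 1e23 = n * 6.022
N / 1e23 = 3.484 * 6.022
N / 1e23 = 20.980648, rounded to 4 dp:

20.9806
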